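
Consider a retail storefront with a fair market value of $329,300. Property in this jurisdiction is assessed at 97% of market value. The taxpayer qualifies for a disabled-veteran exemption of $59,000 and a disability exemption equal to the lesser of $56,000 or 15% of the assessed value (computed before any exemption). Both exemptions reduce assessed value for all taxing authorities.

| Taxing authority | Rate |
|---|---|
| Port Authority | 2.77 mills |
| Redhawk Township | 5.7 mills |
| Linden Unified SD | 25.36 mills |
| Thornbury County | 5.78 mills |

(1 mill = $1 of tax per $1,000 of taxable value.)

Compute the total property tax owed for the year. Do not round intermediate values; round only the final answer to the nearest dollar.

$8,417

Assessed value = $329,300 × 0.97 = $319,421
Disability exemption = min($56,000, 15% × $319,421) = min($56,000, $47,913.15) = $47,913.15 (percentage binds)
Taxable value = $319,421 − $59,000 − $47,913.15 = $212,507.85
Port Authority: $212,507.85 × 0.00277 = $588.6467445
Redhawk Township: $212,507.85 × 0.0057 = $1,211.294745
Linden Unified SD: $212,507.85 × 0.02536 = $5,389.199076
Thornbury County: $212,507.85 × 0.00578 = $1,228.295373
Total = $8,417.4359385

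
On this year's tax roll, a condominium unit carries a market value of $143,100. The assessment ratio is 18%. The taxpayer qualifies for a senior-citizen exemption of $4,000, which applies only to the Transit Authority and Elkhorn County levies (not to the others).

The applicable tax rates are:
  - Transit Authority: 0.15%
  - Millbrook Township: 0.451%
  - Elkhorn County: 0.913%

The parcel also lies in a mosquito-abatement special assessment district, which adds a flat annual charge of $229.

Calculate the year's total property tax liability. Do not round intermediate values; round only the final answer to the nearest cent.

Assessed value = $143,100 × 0.18 = $25,758
Transit Authority: ($25,758 − $4,000) × 0.0015 = $21,758 × 0.0015 = $32.637
Millbrook Township: $25,758 × 0.00451 = $116.16858
Elkhorn County: ($25,758 − $4,000) × 0.00913 = $21,758 × 0.00913 = $198.65054
Levies subtotal = $347.45612
Total = $347.45612 + $229 = $576.45612

$576.46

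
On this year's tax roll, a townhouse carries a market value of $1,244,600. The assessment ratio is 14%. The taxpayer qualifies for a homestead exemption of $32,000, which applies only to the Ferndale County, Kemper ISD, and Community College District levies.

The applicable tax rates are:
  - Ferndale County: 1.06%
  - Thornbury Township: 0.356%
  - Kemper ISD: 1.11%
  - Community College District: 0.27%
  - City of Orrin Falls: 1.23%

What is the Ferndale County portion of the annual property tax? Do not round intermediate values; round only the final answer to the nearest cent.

Assessed value = $1,244,600 × 0.14 = $174,244
Ferndale County taxable value = $174,244 − $32,000 = $142,244
Ferndale County levy = $142,244 × 0.0106 = $1,507.7864

$1,507.79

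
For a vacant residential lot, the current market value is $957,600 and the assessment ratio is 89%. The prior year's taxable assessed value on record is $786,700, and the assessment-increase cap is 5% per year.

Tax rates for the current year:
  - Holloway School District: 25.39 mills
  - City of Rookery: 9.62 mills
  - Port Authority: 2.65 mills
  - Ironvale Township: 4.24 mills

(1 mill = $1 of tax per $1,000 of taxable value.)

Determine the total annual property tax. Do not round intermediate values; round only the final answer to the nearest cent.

$34,610.87

Uncapped assessed value = $957,600 × 0.89 = $852,264
Cap limit = $786,700 × 1.05 = $826,035
Taxable assessed value = min($852,264, $826,035) = $826,035 (cap binds)
Holloway School District: $826,035 × 0.02539 = $20,973.02865
City of Rookery: $826,035 × 0.00962 = $7,946.4567
Port Authority: $826,035 × 0.00265 = $2,188.99275
Ironvale Township: $826,035 × 0.00424 = $3,502.3884
Total = $34,610.8665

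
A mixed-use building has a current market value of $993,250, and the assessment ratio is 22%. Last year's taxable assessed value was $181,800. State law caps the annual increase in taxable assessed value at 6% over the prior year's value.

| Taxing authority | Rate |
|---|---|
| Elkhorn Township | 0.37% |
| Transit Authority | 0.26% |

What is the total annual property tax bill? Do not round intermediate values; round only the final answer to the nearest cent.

$1,214.06

Uncapped assessed value = $993,250 × 0.22 = $218,515
Cap limit = $181,800 × 1.06 = $192,708
Taxable assessed value = min($218,515, $192,708) = $192,708 (cap binds)
Elkhorn Township: $192,708 × 0.0037 = $713.0196
Transit Authority: $192,708 × 0.0026 = $501.0408
Total = $1,214.0604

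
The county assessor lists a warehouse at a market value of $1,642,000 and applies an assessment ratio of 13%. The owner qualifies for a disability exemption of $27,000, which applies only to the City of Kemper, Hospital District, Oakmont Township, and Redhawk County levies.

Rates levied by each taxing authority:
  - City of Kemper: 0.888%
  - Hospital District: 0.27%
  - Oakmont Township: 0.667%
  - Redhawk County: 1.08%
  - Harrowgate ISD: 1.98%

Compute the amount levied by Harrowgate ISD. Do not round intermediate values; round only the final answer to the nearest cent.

Assessed value = $1,642,000 × 0.13 = $213,460
Harrowgate ISD taxable value = $213,460 (exemption does not apply)
Harrowgate ISD levy = $213,460 × 0.0198 = $4,226.508

$4,226.51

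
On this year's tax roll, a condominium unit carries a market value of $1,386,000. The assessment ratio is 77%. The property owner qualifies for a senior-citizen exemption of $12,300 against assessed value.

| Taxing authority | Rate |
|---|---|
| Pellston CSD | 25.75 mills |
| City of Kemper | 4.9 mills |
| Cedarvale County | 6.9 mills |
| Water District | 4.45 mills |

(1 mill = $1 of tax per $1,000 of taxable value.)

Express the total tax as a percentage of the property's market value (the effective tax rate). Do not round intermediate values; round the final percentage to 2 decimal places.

Assessed value = $1,386,000 × 0.77 = $1,067,220
Taxable value = $1,067,220 − $12,300 = $1,054,920
Pellston CSD: $1,054,920 × 0.02575 = $27,164.19
City of Kemper: $1,054,920 × 0.0049 = $5,169.108
Cedarvale County: $1,054,920 × 0.0069 = $7,278.948
Water District: $1,054,920 × 0.00445 = $4,694.394
Total tax = $44,306.64
Effective rate = $44,306.64 ÷ $1,386,000 = 3.20% of market value

3.20%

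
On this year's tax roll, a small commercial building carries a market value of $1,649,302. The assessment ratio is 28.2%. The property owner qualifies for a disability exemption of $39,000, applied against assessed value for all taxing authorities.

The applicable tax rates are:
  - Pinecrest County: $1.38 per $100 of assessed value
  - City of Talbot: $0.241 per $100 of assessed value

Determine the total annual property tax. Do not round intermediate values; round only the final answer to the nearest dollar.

Assessed value = $1,649,302 × 0.282 = $465,103.164
Taxable value = $465,103.164 − $39,000 = $426,103.164
Pinecrest County: $426,103.164 × 0.0138 = $5,880.2236632
City of Talbot: $426,103.164 × 0.00241 = $1,026.90862524
Total = $5,880.2236632 + $1,026.90862524 = $6,907.13228844

$6,907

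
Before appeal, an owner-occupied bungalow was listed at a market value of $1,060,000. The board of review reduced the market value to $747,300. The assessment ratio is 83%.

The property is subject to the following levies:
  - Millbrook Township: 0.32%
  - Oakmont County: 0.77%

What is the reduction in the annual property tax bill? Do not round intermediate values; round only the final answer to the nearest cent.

Old assessed value = $1,060,000 × 0.83 = $879,800
New assessed value = $747,300 × 0.83 = $620,259
Combined rate = 0.0032 + 0.0077 = 0.0109
Old tax = $879,800 × 0.0109 = $9,589.82
New tax = $620,259 × 0.0109 = $6,760.8231
Reduction = $9,589.82 − $6,760.8231 = $2,828.9969

$2,829.00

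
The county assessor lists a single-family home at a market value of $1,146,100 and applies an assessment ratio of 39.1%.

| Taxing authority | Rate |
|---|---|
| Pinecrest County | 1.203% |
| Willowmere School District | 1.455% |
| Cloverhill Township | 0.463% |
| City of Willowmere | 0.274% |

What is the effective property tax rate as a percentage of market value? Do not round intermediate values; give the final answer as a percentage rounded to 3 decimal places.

1.327%

Assessed value = $1,146,100 × 0.391 = $448,125.1
Pinecrest County: $448,125.1 × 0.01203 = $5,390.944953
Willowmere School District: $448,125.1 × 0.01455 = $6,520.220205
Cloverhill Township: $448,125.1 × 0.00463 = $2,074.819213
City of Willowmere: $448,125.1 × 0.00274 = $1,227.862774
Total tax = $15,213.847145
Effective rate = $15,213.847145 ÷ $1,146,100 = 1.327% of market value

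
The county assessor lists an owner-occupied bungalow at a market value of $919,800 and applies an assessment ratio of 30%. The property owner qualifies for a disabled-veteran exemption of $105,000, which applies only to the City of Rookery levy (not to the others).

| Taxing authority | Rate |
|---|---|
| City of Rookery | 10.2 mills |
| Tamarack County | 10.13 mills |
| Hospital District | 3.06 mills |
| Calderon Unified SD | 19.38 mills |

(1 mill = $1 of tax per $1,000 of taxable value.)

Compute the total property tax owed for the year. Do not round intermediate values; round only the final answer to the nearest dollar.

$10,731

Assessed value = $919,800 × 0.3 = $275,940
City of Rookery: ($275,940 − $105,000) × 0.0102 = $170,940 × 0.0102 = $1,743.588
Tamarack County: $275,940 × 0.01013 = $2,795.2722
Hospital District: $275,940 × 0.00306 = $844.3764
Calderon Unified SD: $275,940 × 0.01938 = $5,347.7172
Total = $10,730.9538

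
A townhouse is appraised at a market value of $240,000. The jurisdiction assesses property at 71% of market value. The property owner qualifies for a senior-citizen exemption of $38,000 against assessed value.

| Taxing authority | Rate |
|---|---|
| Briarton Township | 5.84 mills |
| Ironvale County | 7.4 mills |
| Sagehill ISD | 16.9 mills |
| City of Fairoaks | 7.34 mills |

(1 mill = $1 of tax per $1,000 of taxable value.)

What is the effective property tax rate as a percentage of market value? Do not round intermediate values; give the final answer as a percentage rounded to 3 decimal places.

2.068%

Assessed value = $240,000 × 0.71 = $170,400
Taxable value = $170,400 − $38,000 = $132,400
Briarton Township: $132,400 × 0.00584 = $773.216
Ironvale County: $132,400 × 0.0074 = $979.76
Sagehill ISD: $132,400 × 0.0169 = $2,237.56
City of Fairoaks: $132,400 × 0.00734 = $971.816
Total tax = $4,962.352
Effective rate = $4,962.352 ÷ $240,000 = 2.068% of market value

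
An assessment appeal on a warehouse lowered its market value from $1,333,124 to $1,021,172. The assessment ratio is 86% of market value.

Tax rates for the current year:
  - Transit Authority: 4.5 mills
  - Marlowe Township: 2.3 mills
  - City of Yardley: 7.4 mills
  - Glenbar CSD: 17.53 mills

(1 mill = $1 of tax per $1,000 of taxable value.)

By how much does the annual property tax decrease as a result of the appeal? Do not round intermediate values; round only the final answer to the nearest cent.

$8,512.48

Old assessed value = $1,333,124 × 0.86 = $1,146,486.64
New assessed value = $1,021,172 × 0.86 = $878,207.92
Combined rate = 0.0045 + 0.0023 + 0.0074 + 0.01753 = 0.03173
Old tax = $1,146,486.64 × 0.03173 = $36,378.0210872
New tax = $878,207.92 × 0.03173 = $27,865.5373016
Reduction = $36,378.0210872 − $27,865.5373016 = $8,512.4837856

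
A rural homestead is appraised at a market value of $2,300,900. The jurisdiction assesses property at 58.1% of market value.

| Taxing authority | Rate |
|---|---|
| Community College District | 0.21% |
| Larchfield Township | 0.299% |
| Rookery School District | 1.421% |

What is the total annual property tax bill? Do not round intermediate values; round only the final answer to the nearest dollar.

$25,801

Assessed value = $2,300,900 × 0.581 = $1,336,822.9
Community College District: $1,336,822.9 × 0.0021 = $2,807.32809
Larchfield Township: $1,336,822.9 × 0.00299 = $3,997.100471
Rookery School District: $1,336,822.9 × 0.01421 = $18,996.253409
Total = $2,807.32809 + $3,997.100471 + $18,996.253409 = $25,800.68197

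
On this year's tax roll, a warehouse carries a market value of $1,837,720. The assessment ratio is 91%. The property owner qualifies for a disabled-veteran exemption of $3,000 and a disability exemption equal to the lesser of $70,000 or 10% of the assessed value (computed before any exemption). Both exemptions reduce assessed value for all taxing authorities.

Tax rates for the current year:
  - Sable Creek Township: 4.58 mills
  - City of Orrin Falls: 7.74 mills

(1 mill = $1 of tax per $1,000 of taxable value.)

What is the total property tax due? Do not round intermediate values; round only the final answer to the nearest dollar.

$19,704

Assessed value = $1,837,720 × 0.91 = $1,672,325.2
Disability exemption = min($70,000, 10% × $1,672,325.2) = min($70,000, $167,232.52) = $70,000 (dollar cap binds)
Taxable value = $1,672,325.2 − $3,000 − $70,000 = $1,599,325.2
Sable Creek Township: $1,599,325.2 × 0.00458 = $7,324.909416
City of Orrin Falls: $1,599,325.2 × 0.00774 = $12,378.777048
Total = $19,703.686464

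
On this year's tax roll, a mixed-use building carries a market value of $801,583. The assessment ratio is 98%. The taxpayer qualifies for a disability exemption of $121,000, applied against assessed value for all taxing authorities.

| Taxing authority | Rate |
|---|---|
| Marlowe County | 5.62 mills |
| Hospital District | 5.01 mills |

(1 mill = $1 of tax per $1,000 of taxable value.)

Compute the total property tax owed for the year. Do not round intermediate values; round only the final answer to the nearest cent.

$7,064.18

Assessed value = $801,583 × 0.98 = $785,551.34
Taxable value = $785,551.34 − $121,000 = $664,551.34
Marlowe County: $664,551.34 × 0.00562 = $3,734.7785308
Hospital District: $664,551.34 × 0.00501 = $3,329.4022134
Total = $3,734.7785308 + $3,329.4022134 = $7,064.1807442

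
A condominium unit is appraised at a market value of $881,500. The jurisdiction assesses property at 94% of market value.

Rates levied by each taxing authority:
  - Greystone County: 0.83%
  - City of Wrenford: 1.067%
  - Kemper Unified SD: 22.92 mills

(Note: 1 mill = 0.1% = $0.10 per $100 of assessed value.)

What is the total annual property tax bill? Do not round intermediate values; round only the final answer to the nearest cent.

Assessed value = $881,500 × 0.94 = $828,610
Greystone County: $828,610 × 0.0083 = $6,877.463
City of Wrenford: $828,610 × 0.01067 = $8,841.2687
Kemper Unified SD: $828,610 × 0.02292 = $18,991.7412
Total = $34,710.4729

$34,710.47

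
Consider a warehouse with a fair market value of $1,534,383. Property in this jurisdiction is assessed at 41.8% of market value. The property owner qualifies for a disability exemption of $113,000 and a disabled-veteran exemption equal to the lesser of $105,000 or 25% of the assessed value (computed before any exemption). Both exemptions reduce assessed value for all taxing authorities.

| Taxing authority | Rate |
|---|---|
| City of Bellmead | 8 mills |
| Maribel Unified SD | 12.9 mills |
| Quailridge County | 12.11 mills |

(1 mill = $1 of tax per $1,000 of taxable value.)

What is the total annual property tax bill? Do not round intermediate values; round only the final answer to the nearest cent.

$13,975.51

Assessed value = $1,534,383 × 0.418 = $641,372.094
Disabled-veteran exemption = min($105,000, 25% × $641,372.094) = min($105,000, $160,343.0235) = $105,000 (dollar cap binds)
Taxable value = $641,372.094 − $113,000 − $105,000 = $423,372.094
City of Bellmead: $423,372.094 × 0.008 = $3,386.976752
Maribel Unified SD: $423,372.094 × 0.0129 = $5,461.5000126
Quailridge County: $423,372.094 × 0.01211 = $5,127.03605834
Total = $13,975.51282294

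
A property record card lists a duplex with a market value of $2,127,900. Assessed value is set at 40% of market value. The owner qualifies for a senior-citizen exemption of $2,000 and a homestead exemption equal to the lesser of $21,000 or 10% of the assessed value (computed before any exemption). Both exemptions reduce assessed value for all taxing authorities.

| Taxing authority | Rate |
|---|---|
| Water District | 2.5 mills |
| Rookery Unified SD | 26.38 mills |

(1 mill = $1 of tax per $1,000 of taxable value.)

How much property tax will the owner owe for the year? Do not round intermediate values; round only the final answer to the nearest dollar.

Assessed value = $2,127,900 × 0.4 = $851,160
Homestead exemption = min($21,000, 10% × $851,160) = min($21,000, $85,116) = $21,000 (dollar cap binds)
Taxable value = $851,160 − $2,000 − $21,000 = $828,160
Water District: $828,160 × 0.0025 = $2,070.4
Rookery Unified SD: $828,160 × 0.02638 = $21,846.8608
Total = $23,917.2608

$23,917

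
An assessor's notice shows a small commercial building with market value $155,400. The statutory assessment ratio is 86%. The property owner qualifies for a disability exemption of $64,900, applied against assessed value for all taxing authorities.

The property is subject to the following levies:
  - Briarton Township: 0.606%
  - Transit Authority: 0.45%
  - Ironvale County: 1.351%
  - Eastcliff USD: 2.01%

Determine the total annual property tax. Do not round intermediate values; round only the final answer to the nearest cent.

Assessed value = $155,400 × 0.86 = $133,644
Taxable value = $133,644 − $64,900 = $68,744
Briarton Township: $68,744 × 0.00606 = $416.58864
Transit Authority: $68,744 × 0.0045 = $309.348
Ironvale County: $68,744 × 0.01351 = $928.73144
Eastcliff USD: $68,744 × 0.0201 = $1,381.7544
Total = $416.58864 + $309.348 + $928.73144 + $1,381.7544 = $3,036.42248

$3,036.42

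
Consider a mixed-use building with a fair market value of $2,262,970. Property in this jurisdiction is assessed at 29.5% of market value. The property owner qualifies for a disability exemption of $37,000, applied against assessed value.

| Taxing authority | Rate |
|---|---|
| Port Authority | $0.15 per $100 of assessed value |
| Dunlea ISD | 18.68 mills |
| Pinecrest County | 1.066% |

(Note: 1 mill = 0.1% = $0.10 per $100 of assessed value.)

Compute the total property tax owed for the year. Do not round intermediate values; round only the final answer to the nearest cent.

$19,446.97

Assessed value = $2,262,970 × 0.295 = $667,576.15
Taxable value = $667,576.15 − $37,000 = $630,576.15
Port Authority: $630,576.15 × 0.0015 = $945.864225
Dunlea ISD: $630,576.15 × 0.01868 = $11,779.162482
Pinecrest County: $630,576.15 × 0.01066 = $6,721.941759
Total = $19,446.968466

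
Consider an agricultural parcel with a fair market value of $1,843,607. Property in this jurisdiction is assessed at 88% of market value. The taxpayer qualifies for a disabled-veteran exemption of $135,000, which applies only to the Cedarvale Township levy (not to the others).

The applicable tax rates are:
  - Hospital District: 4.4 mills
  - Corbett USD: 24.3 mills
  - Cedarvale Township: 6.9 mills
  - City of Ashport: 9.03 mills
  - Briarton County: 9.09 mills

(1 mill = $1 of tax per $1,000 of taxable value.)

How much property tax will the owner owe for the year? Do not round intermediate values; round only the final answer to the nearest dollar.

$86,222

Assessed value = $1,843,607 × 0.88 = $1,622,374.16
Hospital District: $1,622,374.16 × 0.0044 = $7,138.446304
Corbett USD: $1,622,374.16 × 0.0243 = $39,423.692088
Cedarvale Township: ($1,622,374.16 − $135,000) × 0.0069 = $1,487,374.16 × 0.0069 = $10,262.881704
City of Ashport: $1,622,374.16 × 0.00903 = $14,650.0386648
Briarton County: $1,622,374.16 × 0.00909 = $14,747.3811144
Total = $86,222.4398752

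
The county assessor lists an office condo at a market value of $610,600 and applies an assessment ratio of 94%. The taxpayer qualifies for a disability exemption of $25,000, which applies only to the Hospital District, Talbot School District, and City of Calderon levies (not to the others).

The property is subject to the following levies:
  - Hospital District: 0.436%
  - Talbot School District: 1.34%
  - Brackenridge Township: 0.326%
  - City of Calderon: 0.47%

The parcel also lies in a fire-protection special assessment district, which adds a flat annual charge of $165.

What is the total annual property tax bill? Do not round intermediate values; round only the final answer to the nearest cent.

Assessed value = $610,600 × 0.94 = $573,964
Hospital District: ($573,964 − $25,000) × 0.00436 = $548,964 × 0.00436 = $2,393.48304
Talbot School District: ($573,964 − $25,000) × 0.0134 = $548,964 × 0.0134 = $7,356.1176
Brackenridge Township: $573,964 × 0.00326 = $1,871.12264
City of Calderon: ($573,964 − $25,000) × 0.0047 = $548,964 × 0.0047 = $2,580.1308
Levies subtotal = $14,200.85408
Total = $14,200.85408 + $165 = $14,365.85408

$14,365.85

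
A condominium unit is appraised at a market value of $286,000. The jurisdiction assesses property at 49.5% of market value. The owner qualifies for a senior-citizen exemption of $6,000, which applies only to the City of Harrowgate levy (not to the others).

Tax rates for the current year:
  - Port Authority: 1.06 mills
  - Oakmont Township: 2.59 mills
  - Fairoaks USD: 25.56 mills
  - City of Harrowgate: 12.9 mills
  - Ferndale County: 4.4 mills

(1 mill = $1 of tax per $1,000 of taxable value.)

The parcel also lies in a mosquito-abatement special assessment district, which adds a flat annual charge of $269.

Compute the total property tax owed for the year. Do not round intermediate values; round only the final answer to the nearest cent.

$6,776.02

Assessed value = $286,000 × 0.495 = $141,570
Port Authority: $141,570 × 0.00106 = $150.0642
Oakmont Township: $141,570 × 0.00259 = $366.6663
Fairoaks USD: $141,570 × 0.02556 = $3,618.5292
City of Harrowgate: ($141,570 − $6,000) × 0.0129 = $135,570 × 0.0129 = $1,748.853
Ferndale County: $141,570 × 0.0044 = $622.908
Levies subtotal = $6,507.0207
Total = $6,507.0207 + $269 = $6,776.0207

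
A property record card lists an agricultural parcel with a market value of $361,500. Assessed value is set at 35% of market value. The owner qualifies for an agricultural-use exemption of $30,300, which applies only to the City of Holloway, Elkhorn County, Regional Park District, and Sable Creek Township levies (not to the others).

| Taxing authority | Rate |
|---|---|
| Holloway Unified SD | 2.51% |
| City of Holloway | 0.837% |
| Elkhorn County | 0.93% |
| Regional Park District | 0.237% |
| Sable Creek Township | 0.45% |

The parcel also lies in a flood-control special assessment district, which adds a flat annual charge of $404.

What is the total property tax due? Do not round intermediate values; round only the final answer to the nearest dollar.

Assessed value = $361,500 × 0.35 = $126,525
Holloway Unified SD: $126,525 × 0.0251 = $3,175.7775
City of Holloway: ($126,525 − $30,300) × 0.00837 = $96,225 × 0.00837 = $805.40325
Elkhorn County: ($126,525 − $30,300) × 0.0093 = $96,225 × 0.0093 = $894.8925
Regional Park District: ($126,525 − $30,300) × 0.00237 = $96,225 × 0.00237 = $228.05325
Sable Creek Township: ($126,525 − $30,300) × 0.0045 = $96,225 × 0.0045 = $433.0125
Levies subtotal = $5,537.139
Total = $5,537.139 + $404 = $5,941.139

$5,941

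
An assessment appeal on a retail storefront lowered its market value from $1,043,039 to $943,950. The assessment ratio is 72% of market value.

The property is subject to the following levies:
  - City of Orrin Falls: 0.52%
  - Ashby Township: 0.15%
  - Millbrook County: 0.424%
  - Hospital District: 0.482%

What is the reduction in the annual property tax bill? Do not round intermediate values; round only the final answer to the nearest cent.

Old assessed value = $1,043,039 × 0.72 = $750,988.08
New assessed value = $943,950 × 0.72 = $679,644
Combined rate = 0.0052 + 0.0015 + 0.00424 + 0.00482 = 0.01576
Old tax = $750,988.08 × 0.01576 = $11,835.5721408
New tax = $679,644 × 0.01576 = $10,711.18944
Reduction = $11,835.5721408 − $10,711.18944 = $1,124.3827008

$1,124.38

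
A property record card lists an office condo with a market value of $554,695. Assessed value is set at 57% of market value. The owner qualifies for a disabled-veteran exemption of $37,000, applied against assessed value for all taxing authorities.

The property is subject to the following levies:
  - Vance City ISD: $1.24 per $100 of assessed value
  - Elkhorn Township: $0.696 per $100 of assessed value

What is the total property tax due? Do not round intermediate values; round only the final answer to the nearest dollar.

$5,405

Assessed value = $554,695 × 0.57 = $316,176.15
Taxable value = $316,176.15 − $37,000 = $279,176.15
Vance City ISD: $279,176.15 × 0.0124 = $3,461.78426
Elkhorn Township: $279,176.15 × 0.00696 = $1,943.066004
Total = $3,461.78426 + $1,943.066004 = $5,404.850264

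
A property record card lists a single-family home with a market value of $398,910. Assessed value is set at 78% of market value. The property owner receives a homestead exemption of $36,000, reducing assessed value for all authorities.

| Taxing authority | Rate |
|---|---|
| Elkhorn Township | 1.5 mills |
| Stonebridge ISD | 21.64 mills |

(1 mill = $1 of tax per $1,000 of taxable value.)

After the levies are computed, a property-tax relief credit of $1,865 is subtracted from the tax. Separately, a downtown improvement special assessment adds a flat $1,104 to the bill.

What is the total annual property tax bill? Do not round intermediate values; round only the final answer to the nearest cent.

Assessed value = $398,910 × 0.78 = $311,149.8
Taxable value = $311,149.8 − $36,000 = $275,149.8
Elkhorn Township: $275,149.8 × 0.0015 = $412.7247
Stonebridge ISD: $275,149.8 × 0.02164 = $5,954.241672
Levies subtotal = $6,366.966372
After credit = $6,366.966372 − $1,865 = $4,501.966372
Total = $4,501.966372 + $1,104 = $5,605.966372

$5,605.97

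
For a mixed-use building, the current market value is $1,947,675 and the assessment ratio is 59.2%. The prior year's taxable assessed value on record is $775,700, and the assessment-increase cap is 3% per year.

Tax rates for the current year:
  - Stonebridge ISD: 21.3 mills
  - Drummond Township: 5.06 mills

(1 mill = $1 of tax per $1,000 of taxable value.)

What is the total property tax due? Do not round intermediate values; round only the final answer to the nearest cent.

Uncapped assessed value = $1,947,675 × 0.592 = $1,153,023.6
Cap limit = $775,700 × 1.03 = $798,971
Taxable assessed value = min($1,153,023.6, $798,971) = $798,971 (cap binds)
Stonebridge ISD: $798,971 × 0.0213 = $17,018.0823
Drummond Township: $798,971 × 0.00506 = $4,042.79326
Total = $21,060.87556

$21,060.88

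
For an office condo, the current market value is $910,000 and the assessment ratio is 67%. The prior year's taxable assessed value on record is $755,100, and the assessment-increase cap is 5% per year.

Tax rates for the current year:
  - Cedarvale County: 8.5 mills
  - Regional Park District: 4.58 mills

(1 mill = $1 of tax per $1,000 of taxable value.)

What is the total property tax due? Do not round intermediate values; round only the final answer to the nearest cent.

Uncapped assessed value = $910,000 × 0.67 = $609,700
Cap limit = $755,100 × 1.05 = $792,855
Taxable assessed value = min($609,700, $792,855) = $609,700 (cap does not bind)
Cedarvale County: $609,700 × 0.0085 = $5,182.45
Regional Park District: $609,700 × 0.00458 = $2,792.426
Total = $7,974.876

$7,974.88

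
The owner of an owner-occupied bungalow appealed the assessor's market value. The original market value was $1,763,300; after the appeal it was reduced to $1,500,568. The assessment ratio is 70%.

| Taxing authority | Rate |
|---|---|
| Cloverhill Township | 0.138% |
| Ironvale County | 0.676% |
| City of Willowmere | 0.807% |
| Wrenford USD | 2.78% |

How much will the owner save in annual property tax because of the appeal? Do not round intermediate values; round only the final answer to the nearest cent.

Old assessed value = $1,763,300 × 0.7 = $1,234,310
New assessed value = $1,500,568 × 0.7 = $1,050,397.6
Combined rate = 0.00138 + 0.00676 + 0.00807 + 0.0278 = 0.04401
Old tax = $1,234,310 × 0.04401 = $54,321.9831
New tax = $1,050,397.6 × 0.04401 = $46,227.998376
Reduction = $54,321.9831 − $46,227.998376 = $8,093.984724

$8,093.98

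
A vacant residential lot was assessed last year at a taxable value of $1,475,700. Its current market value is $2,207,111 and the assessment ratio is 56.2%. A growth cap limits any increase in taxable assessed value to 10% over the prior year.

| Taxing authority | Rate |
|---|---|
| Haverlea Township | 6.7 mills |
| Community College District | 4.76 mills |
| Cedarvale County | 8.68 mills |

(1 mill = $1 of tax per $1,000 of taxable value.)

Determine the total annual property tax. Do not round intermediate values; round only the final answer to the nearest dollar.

$24,982

Uncapped assessed value = $2,207,111 × 0.562 = $1,240,396.382
Cap limit = $1,475,700 × 1.1 = $1,623,270
Taxable assessed value = min($1,240,396.382, $1,623,270) = $1,240,396.382 (cap does not bind)
Haverlea Township: $1,240,396.382 × 0.0067 = $8,310.6557594
Community College District: $1,240,396.382 × 0.00476 = $5,904.28677832
Cedarvale County: $1,240,396.382 × 0.00868 = $10,766.64059576
Total = $24,981.58313348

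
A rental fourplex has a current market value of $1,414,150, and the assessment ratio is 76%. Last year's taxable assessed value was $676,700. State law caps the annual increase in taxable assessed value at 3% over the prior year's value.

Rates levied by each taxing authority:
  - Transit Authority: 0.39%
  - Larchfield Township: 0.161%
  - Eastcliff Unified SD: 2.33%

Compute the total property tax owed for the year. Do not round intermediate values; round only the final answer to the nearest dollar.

Uncapped assessed value = $1,414,150 × 0.76 = $1,074,754
Cap limit = $676,700 × 1.03 = $697,001
Taxable assessed value = min($1,074,754, $697,001) = $697,001 (cap binds)
Transit Authority: $697,001 × 0.0039 = $2,718.3039
Larchfield Township: $697,001 × 0.00161 = $1,122.17161
Eastcliff Unified SD: $697,001 × 0.0233 = $16,240.1233
Total = $20,080.59881

$20,081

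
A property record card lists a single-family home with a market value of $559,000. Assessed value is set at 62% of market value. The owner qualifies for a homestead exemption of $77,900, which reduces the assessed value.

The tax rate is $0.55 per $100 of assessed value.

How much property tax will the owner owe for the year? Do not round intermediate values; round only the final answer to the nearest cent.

$1,477.74

Assessed value = $559,000 × 0.62 = $346,580
Taxable value = $346,580 − $77,900 = $268,680
Tax = $268,680 × 0.0055 = $1,477.74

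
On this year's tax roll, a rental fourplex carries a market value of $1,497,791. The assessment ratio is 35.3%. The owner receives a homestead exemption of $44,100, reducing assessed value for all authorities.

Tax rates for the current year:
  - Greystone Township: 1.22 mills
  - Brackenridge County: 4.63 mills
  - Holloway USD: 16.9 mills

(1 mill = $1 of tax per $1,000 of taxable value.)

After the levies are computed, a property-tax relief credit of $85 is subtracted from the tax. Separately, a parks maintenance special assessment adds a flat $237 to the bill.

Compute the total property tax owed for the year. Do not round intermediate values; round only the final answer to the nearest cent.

$11,177.11

Assessed value = $1,497,791 × 0.353 = $528,720.223
Taxable value = $528,720.223 − $44,100 = $484,620.223
Greystone Township: $484,620.223 × 0.00122 = $591.23667206
Brackenridge County: $484,620.223 × 0.00463 = $2,243.79163249
Holloway USD: $484,620.223 × 0.0169 = $8,190.0817687
Levies subtotal = $11,025.11007325
After credit = $11,025.11007325 − $85 = $10,940.11007325
Total = $10,940.11007325 + $237 = $11,177.11007325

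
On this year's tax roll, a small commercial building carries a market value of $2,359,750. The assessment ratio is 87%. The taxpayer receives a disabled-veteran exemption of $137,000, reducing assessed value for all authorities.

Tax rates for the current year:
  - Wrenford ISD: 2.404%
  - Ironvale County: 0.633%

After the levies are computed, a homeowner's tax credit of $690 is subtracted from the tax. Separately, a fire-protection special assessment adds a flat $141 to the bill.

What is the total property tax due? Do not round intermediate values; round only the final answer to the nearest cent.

Assessed value = $2,359,750 × 0.87 = $2,052,982.5
Taxable value = $2,052,982.5 − $137,000 = $1,915,982.5
Wrenford ISD: $1,915,982.5 × 0.02404 = $46,060.2193
Ironvale County: $1,915,982.5 × 0.00633 = $12,128.169225
Levies subtotal = $58,188.388525
After credit = $58,188.388525 − $690 = $57,498.388525
Total = $57,498.388525 + $141 = $57,639.388525

$57,639.39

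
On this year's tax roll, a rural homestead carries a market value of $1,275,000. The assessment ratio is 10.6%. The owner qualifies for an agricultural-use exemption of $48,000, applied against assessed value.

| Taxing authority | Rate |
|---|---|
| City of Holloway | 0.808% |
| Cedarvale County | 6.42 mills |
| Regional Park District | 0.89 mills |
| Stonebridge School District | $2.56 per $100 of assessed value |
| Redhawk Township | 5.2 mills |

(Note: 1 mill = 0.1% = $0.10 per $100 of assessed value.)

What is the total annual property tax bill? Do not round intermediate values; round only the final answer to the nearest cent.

Assessed value = $1,275,000 × 0.106 = $135,150
Taxable value = $135,150 − $48,000 = $87,150
City of Holloway: $87,150 × 0.00808 = $704.172
Cedarvale County: $87,150 × 0.00642 = $559.503
Regional Park District: $87,150 × 0.00089 = $77.5635
Stonebridge School District: $87,150 × 0.0256 = $2,231.04
Redhawk Township: $87,150 × 0.0052 = $453.18
Total = $4,025.4585

$4,025.46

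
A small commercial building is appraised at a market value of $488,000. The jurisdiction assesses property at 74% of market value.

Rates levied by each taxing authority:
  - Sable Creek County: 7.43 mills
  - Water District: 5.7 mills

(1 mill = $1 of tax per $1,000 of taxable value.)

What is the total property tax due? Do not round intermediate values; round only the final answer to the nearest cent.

Assessed value = $488,000 × 0.74 = $361,120
Sable Creek County: $361,120 × 0.00743 = $2,683.1216
Water District: $361,120 × 0.0057 = $2,058.384
Total = $2,683.1216 + $2,058.384 = $4,741.5056

$4,741.51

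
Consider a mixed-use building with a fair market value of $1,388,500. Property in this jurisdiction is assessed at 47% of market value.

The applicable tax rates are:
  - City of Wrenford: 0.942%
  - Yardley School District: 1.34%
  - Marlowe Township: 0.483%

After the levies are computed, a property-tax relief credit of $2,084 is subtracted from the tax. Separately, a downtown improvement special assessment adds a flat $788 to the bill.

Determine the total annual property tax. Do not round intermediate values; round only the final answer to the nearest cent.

Assessed value = $1,388,500 × 0.47 = $652,595
City of Wrenford: $652,595 × 0.00942 = $6,147.4449
Yardley School District: $652,595 × 0.0134 = $8,744.773
Marlowe Township: $652,595 × 0.00483 = $3,152.03385
Levies subtotal = $18,044.25175
After credit = $18,044.25175 − $2,084 = $15,960.25175
Total = $15,960.25175 + $788 = $16,748.25175

$16,748.25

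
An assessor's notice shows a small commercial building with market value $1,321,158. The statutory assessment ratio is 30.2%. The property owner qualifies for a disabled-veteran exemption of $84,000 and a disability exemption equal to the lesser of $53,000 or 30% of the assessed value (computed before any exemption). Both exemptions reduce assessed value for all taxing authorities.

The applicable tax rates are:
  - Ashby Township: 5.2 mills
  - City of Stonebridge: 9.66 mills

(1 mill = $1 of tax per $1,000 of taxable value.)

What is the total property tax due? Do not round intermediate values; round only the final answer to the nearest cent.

Assessed value = $1,321,158 × 0.302 = $398,989.716
Disability exemption = min($53,000, 30% × $398,989.716) = min($53,000, $119,696.9148) = $53,000 (dollar cap binds)
Taxable value = $398,989.716 − $84,000 − $53,000 = $261,989.716
Ashby Township: $261,989.716 × 0.0052 = $1,362.3465232
City of Stonebridge: $261,989.716 × 0.00966 = $2,530.82065656
Total = $3,893.16717976

$3,893.17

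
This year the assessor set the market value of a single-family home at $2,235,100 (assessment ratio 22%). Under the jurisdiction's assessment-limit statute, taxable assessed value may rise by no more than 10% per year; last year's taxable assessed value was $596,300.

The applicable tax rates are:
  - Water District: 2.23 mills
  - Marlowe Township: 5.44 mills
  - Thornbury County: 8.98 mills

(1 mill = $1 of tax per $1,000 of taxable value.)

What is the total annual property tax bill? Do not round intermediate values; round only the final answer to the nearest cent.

$8,187.17

Uncapped assessed value = $2,235,100 × 0.22 = $491,722
Cap limit = $596,300 × 1.1 = $655,930
Taxable assessed value = min($491,722, $655,930) = $491,722 (cap does not bind)
Water District: $491,722 × 0.00223 = $1,096.54006
Marlowe Township: $491,722 × 0.00544 = $2,674.96768
Thornbury County: $491,722 × 0.00898 = $4,415.66356
Total = $8,187.1713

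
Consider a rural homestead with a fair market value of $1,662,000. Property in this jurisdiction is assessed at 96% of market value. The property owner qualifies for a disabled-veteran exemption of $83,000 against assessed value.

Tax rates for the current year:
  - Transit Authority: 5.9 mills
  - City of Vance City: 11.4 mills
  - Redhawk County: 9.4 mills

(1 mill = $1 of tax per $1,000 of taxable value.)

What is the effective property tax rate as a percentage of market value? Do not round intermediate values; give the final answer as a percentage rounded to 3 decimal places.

2.430%

Assessed value = $1,662,000 × 0.96 = $1,595,520
Taxable value = $1,595,520 − $83,000 = $1,512,520
Transit Authority: $1,512,520 × 0.0059 = $8,923.868
City of Vance City: $1,512,520 × 0.0114 = $17,242.728
Redhawk County: $1,512,520 × 0.0094 = $14,217.688
Total tax = $40,384.284
Effective rate = $40,384.284 ÷ $1,662,000 = 2.430% of market value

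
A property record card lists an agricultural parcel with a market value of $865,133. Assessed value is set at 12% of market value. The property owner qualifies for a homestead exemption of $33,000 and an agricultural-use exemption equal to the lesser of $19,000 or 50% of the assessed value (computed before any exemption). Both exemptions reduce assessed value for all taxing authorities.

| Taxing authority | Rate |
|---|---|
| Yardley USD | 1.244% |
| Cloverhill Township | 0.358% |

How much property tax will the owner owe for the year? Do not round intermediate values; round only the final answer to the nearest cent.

Assessed value = $865,133 × 0.12 = $103,815.96
Agricultural-use exemption = min($19,000, 50% × $103,815.96) = min($19,000, $51,907.98) = $19,000 (dollar cap binds)
Taxable value = $103,815.96 − $33,000 − $19,000 = $51,815.96
Yardley USD: $51,815.96 × 0.01244 = $644.5905424
Cloverhill Township: $51,815.96 × 0.00358 = $185.5011368
Total = $830.0916792

$830.09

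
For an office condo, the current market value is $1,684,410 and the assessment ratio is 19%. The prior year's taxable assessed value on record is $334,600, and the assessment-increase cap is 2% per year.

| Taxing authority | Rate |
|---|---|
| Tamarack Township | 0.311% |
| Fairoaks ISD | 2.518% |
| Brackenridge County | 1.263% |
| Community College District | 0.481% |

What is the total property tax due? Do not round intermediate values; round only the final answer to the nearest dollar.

$14,635

Uncapped assessed value = $1,684,410 × 0.19 = $320,037.9
Cap limit = $334,600 × 1.02 = $341,292
Taxable assessed value = min($320,037.9, $341,292) = $320,037.9 (cap does not bind)
Tamarack Township: $320,037.9 × 0.00311 = $995.317869
Fairoaks ISD: $320,037.9 × 0.02518 = $8,058.554322
Brackenridge County: $320,037.9 × 0.01263 = $4,042.078677
Community College District: $320,037.9 × 0.00481 = $1,539.382299
Total = $14,635.333167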